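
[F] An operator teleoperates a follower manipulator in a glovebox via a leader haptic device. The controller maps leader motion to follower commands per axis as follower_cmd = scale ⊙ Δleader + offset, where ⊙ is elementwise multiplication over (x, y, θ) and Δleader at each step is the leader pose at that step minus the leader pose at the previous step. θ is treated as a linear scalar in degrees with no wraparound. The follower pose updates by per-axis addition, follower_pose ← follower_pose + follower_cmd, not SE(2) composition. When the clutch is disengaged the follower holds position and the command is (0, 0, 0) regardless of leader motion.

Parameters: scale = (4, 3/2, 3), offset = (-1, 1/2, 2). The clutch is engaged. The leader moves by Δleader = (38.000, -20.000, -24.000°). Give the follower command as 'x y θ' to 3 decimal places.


axis x: 4·38.000 + -1 = 151.000
axis y: 3/2·-20.000 + 1/2 = -29.500
axis θ: 3·-24.000 + 2 = -70.000

151.000 -29.500 -70.000


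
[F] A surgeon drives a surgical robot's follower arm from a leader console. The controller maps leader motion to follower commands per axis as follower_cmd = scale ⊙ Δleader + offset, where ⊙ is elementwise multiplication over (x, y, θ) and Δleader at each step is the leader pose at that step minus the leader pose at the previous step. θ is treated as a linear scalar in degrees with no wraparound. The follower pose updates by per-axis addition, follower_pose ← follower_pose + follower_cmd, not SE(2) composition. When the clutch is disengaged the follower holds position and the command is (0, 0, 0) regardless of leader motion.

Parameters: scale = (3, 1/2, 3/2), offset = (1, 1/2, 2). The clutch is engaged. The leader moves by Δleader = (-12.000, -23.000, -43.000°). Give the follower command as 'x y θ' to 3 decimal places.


-35.000 -11.000 -62.500

axis x: 3·-12.000 + 1 = -35.000
axis y: 1/2·-23.000 + 1/2 = -11.000
axis θ: 3/2·-43.000 + 2 = -62.500


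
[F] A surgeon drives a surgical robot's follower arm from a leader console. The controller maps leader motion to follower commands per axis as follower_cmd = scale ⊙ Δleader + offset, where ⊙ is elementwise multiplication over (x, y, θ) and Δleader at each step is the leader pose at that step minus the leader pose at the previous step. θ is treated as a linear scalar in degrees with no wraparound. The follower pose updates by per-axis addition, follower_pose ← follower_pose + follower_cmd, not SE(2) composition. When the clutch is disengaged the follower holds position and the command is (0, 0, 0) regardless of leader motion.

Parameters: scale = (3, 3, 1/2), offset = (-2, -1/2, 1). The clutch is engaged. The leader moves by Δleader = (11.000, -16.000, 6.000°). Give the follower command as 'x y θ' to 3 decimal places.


axis x: 3·11.000 + -2 = 31.000
axis y: 3·-16.000 + -1/2 = -48.500
axis θ: 1/2·6.000 + 1 = 4.000

31.000 -48.500 4.000


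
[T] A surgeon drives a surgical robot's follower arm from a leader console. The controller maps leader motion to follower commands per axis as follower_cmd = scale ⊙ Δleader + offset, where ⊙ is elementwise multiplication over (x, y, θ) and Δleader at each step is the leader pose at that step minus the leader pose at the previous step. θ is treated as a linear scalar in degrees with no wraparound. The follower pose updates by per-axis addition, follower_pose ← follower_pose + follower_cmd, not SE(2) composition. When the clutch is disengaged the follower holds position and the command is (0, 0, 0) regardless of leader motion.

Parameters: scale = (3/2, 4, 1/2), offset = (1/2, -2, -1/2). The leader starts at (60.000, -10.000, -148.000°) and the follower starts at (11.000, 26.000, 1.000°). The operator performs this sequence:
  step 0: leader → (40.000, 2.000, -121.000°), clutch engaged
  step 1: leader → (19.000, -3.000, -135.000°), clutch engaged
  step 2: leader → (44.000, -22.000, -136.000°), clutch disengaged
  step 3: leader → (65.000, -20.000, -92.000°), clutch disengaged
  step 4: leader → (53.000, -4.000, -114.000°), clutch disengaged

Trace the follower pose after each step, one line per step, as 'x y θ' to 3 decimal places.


-18.500 72.000 14.000
-49.500 50.000 6.500
-49.500 50.000 6.500
-49.500 50.000 6.500
-49.500 50.000 6.500

step 0: Δleader=(-20.000, 12.000, 27.000°), engaged; cmd=(-29.500, 46.000, 13.000°) → follower=(-18.500, 72.000, 14.000°)
step 1: Δleader=(-21.000, -5.000, -14.000°), engaged; cmd=(-31.000, -22.000, -7.500°) → follower=(-49.500, 50.000, 6.500°)
step 2: Δleader=(25.000, -19.000, -1.000°), disengaged; cmd=(0,0,0) → follower holds at (-49.500, 50.000, 6.500°)
step 3: Δleader=(21.000, 2.000, 44.000°), disengaged; cmd=(0,0,0) → follower holds at (-49.500, 50.000, 6.500°)
step 4: Δleader=(-12.000, 16.000, -22.000°), disengaged; cmd=(0,0,0) → follower holds at (-49.500, 50.000, 6.500°)


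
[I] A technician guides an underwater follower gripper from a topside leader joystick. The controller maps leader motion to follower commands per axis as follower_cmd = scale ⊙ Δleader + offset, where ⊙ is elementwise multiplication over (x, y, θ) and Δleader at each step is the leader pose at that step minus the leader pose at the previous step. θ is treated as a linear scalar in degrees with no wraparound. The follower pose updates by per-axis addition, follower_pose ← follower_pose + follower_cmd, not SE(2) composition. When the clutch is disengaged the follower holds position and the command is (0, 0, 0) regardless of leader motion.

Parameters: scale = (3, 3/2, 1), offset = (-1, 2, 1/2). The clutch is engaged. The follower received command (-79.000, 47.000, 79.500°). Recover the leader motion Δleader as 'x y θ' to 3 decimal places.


-26.000 30.000 79.000

axis x: (-79.000 − -1) / (3) = -26.000
axis y: (47.000 − 2) / (3/2) = 30.000
axis θ: (79.500 − 1/2) / (1) = 79.000


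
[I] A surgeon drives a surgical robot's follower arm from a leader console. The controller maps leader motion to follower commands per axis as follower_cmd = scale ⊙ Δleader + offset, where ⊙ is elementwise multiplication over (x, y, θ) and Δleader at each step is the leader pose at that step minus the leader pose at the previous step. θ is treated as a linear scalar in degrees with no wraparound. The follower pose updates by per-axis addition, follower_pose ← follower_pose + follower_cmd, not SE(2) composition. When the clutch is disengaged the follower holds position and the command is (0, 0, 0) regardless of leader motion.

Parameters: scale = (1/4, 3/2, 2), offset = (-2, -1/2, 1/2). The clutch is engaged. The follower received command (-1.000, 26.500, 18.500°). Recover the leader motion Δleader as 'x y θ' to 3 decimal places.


axis x: (-1.000 − -2) / (1/4) = 4.000
axis y: (26.500 − -1/2) / (3/2) = 18.000
axis θ: (18.500 − 1/2) / (2) = 9.000

4.000 18.000 9.000


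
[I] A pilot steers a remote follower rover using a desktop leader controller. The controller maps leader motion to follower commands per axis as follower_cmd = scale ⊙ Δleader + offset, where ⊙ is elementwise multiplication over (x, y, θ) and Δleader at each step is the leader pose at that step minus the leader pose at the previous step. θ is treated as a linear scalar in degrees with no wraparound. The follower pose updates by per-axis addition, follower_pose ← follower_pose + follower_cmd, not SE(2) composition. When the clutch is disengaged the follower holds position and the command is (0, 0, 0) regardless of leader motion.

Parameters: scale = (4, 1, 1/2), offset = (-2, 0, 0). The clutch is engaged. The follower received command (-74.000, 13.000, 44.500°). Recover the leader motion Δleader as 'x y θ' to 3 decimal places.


axis x: (-74.000 − -2) / (4) = -18.000
axis y: (13.000 − 0) / (1) = 13.000
axis θ: (44.500 − 0) / (1/2) = 89.000

-18.000 13.000 89.000


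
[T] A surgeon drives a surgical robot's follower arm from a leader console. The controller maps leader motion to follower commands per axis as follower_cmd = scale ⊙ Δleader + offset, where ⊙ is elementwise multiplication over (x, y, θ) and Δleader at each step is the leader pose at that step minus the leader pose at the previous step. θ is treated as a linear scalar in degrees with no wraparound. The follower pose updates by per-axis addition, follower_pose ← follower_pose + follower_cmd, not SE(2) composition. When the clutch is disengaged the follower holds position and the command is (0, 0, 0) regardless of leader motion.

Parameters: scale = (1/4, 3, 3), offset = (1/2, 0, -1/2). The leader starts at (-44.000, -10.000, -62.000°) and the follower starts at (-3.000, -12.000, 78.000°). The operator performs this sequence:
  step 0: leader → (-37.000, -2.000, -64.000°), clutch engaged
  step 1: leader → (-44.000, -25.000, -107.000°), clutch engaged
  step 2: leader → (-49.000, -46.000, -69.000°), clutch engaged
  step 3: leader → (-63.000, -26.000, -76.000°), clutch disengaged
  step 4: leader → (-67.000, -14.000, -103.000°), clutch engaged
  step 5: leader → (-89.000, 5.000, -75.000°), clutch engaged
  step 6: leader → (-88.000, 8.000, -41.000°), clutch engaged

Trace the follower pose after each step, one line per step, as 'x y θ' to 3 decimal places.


step 0: Δleader=(7.000, 8.000, -2.000°), engaged; cmd=(2.250, 24.000, -6.500°) → follower=(-0.750, 12.000, 71.500°)
step 1: Δleader=(-7.000, -23.000, -43.000°), engaged; cmd=(-1.250, -69.000, -129.500°) → follower=(-2.000, -57.000, -58.000°)
step 2: Δleader=(-5.000, -21.000, 38.000°), engaged; cmd=(-0.750, -63.000, 113.500°) → follower=(-2.750, -120.000, 55.500°)
step 3: Δleader=(-14.000, 20.000, -7.000°), disengaged; cmd=(0,0,0) → follower holds at (-2.750, -120.000, 55.500°)
step 4: Δleader=(-4.000, 12.000, -27.000°), engaged; cmd=(-0.500, 36.000, -81.500°) → follower=(-3.250, -84.000, -26.000°)
step 5: Δleader=(-22.000, 19.000, 28.000°), engaged; cmd=(-5.000, 57.000, 83.500°) → follower=(-8.250, -27.000, 57.500°)
step 6: Δleader=(1.000, 3.000, 34.000°), engaged; cmd=(0.750, 9.000, 101.500°) → follower=(-7.500, -18.000, 159.000°)

-0.750 12.000 71.500
-2.000 -57.000 -58.000
-2.750 -120.000 55.500
-2.750 -120.000 55.500
-3.250 -84.000 -26.000
-8.250 -27.000 57.500
-7.500 -18.000 159.000


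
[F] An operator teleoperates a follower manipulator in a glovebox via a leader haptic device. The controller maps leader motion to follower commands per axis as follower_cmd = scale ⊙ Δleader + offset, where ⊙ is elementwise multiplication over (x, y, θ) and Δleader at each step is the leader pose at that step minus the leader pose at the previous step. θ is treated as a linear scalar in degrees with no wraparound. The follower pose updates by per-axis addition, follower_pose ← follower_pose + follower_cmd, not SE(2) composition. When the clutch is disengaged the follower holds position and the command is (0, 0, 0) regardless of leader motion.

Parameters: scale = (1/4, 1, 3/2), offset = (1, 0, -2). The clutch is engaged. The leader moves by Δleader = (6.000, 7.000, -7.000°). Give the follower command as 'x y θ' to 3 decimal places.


2.500 7.000 -12.500

axis x: 1/4·6.000 + 1 = 2.500
axis y: 1·7.000 + 0 = 7.000
axis θ: 3/2·-7.000 + -2 = -12.500


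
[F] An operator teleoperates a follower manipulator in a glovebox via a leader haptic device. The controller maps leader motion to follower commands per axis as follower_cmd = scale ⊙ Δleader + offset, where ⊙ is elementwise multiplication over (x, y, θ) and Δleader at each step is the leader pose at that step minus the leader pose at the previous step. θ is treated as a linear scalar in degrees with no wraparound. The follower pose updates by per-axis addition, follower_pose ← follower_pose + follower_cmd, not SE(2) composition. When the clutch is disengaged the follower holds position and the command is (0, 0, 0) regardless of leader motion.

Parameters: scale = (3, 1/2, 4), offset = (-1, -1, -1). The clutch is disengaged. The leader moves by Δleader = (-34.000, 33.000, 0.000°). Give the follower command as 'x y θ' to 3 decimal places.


0.000 0.000 0.000

clutch disengaged → follower holds; cmd = (0, 0, 0)


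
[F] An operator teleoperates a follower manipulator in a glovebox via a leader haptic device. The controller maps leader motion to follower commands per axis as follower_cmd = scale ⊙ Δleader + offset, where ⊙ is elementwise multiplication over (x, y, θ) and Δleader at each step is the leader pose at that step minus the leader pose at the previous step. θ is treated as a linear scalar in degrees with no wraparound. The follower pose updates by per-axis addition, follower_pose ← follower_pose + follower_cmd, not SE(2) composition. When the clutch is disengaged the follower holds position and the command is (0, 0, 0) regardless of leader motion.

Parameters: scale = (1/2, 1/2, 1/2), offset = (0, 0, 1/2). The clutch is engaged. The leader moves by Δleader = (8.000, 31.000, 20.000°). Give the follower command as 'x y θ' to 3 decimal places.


axis x: 1/2·8.000 + 0 = 4.000
axis y: 1/2·31.000 + 0 = 15.500
axis θ: 1/2·20.000 + 1/2 = 10.500

4.000 15.500 10.500


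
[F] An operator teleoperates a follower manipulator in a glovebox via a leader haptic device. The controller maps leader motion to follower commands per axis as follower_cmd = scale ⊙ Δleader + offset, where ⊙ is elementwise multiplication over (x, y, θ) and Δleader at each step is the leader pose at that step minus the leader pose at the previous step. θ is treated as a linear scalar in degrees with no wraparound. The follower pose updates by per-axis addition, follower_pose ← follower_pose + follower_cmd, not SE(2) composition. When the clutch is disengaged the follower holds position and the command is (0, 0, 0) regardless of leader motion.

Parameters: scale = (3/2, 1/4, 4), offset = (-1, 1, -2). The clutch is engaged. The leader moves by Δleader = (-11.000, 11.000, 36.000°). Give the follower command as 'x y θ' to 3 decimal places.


-17.500 3.750 142.000

axis x: 3/2·-11.000 + -1 = -17.500
axis y: 1/4·11.000 + 1 = 3.750
axis θ: 4·36.000 + -2 = 142.000


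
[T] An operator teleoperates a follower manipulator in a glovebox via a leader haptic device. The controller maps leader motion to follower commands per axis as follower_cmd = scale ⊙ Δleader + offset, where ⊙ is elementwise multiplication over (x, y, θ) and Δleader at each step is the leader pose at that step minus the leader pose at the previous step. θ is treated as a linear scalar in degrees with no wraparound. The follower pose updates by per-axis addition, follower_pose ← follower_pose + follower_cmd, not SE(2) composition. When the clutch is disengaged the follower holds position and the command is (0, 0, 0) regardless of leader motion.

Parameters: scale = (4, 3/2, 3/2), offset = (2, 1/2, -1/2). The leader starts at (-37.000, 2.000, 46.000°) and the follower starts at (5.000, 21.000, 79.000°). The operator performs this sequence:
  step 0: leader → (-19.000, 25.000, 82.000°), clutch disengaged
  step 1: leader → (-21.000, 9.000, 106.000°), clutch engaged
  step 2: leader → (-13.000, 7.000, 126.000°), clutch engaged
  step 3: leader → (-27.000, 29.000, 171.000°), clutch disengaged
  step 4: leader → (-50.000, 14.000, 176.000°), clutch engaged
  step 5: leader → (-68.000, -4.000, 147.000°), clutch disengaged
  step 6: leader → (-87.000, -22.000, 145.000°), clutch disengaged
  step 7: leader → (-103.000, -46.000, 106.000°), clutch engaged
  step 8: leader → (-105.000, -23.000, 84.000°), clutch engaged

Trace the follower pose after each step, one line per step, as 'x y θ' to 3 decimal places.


step 0: Δleader=(18.000, 23.000, 36.000°), disengaged; cmd=(0,0,0) → follower holds at (5.000, 21.000, 79.000°)
step 1: Δleader=(-2.000, -16.000, 24.000°), engaged; cmd=(-6.000, -23.500, 35.500°) → follower=(-1.000, -2.500, 114.500°)
step 2: Δleader=(8.000, -2.000, 20.000°), engaged; cmd=(34.000, -2.500, 29.500°) → follower=(33.000, -5.000, 144.000°)
step 3: Δleader=(-14.000, 22.000, 45.000°), disengaged; cmd=(0,0,0) → follower holds at (33.000, -5.000, 144.000°)
step 4: Δleader=(-23.000, -15.000, 5.000°), engaged; cmd=(-90.000, -22.000, 7.000°) → follower=(-57.000, -27.000, 151.000°)
step 5: Δleader=(-18.000, -18.000, -29.000°), disengaged; cmd=(0,0,0) → follower holds at (-57.000, -27.000, 151.000°)
step 6: Δleader=(-19.000, -18.000, -2.000°), disengaged; cmd=(0,0,0) → follower holds at (-57.000, -27.000, 151.000°)
step 7: Δleader=(-16.000, -24.000, -39.000°), engaged; cmd=(-62.000, -35.500, -59.000°) → follower=(-119.000, -62.500, 92.000°)
step 8: Δleader=(-2.000, 23.000, -22.000°), engaged; cmd=(-6.000, 35.000, -33.500°) → follower=(-125.000, -27.500, 58.500°)

5.000 21.000 79.000
-1.000 -2.500 114.500
33.000 -5.000 144.000
33.000 -5.000 144.000
-57.000 -27.000 151.000
-57.000 -27.000 151.000
-57.000 -27.000 151.000
-119.000 -62.500 92.000
-125.000 -27.500 58.500


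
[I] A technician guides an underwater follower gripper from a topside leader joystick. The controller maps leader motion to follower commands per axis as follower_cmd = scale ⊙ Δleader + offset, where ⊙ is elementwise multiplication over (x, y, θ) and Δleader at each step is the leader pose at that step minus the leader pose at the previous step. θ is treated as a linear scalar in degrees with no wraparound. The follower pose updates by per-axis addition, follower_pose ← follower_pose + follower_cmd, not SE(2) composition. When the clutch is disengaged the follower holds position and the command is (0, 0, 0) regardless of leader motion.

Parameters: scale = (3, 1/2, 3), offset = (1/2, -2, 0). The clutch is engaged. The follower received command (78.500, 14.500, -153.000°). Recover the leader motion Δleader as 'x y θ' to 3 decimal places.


26.000 33.000 -51.000

axis x: (78.500 − 1/2) / (3) = 26.000
axis y: (14.500 − -2) / (1/2) = 33.000
axis θ: (-153.000 − 0) / (3) = -51.000


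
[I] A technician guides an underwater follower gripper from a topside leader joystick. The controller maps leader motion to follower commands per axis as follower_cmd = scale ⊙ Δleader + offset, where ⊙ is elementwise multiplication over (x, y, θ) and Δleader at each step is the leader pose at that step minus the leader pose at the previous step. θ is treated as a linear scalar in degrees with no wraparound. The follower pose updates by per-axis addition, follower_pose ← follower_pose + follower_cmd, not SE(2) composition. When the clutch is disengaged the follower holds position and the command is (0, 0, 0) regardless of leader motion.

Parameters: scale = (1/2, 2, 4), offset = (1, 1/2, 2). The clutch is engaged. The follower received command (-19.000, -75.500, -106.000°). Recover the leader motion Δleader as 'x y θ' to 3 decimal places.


-40.000 -38.000 -27.000

axis x: (-19.000 − 1) / (1/2) = -40.000
axis y: (-75.500 − 1/2) / (2) = -38.000
axis θ: (-106.000 − 2) / (4) = -27.000


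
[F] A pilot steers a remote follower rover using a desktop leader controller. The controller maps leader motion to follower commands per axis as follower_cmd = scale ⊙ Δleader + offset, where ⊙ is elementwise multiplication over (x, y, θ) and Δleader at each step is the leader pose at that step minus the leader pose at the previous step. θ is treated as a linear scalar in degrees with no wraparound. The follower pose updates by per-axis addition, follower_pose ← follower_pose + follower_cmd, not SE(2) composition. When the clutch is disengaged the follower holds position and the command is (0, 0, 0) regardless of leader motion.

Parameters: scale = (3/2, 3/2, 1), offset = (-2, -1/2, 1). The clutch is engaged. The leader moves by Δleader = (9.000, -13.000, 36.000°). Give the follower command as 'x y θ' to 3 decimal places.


axis x: 3/2·9.000 + -2 = 11.500
axis y: 3/2·-13.000 + -1/2 = -20.000
axis θ: 1·36.000 + 1 = 37.000

11.500 -20.000 37.000


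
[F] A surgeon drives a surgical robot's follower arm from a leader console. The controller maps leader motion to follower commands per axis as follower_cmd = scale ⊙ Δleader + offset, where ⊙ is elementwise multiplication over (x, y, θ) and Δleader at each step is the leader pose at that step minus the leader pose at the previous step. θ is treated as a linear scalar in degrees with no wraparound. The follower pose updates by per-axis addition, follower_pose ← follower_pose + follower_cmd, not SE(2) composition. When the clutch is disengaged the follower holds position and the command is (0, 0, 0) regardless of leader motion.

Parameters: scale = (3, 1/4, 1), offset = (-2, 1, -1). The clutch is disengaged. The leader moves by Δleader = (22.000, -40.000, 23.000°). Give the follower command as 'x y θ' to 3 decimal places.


clutch disengaged → follower holds; cmd = (0, 0, 0)

0.000 0.000 0.000


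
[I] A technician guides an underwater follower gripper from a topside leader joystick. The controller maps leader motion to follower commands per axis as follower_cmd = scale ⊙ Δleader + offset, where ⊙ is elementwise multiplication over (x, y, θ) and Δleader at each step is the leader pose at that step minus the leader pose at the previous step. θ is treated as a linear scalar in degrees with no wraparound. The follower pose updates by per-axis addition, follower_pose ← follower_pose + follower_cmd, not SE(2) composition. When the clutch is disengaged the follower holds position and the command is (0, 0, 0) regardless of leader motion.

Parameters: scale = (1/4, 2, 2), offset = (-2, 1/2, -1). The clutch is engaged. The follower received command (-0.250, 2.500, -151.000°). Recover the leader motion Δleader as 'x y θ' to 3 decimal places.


7.000 1.000 -75.000

axis x: (-0.250 − -2) / (1/4) = 7.000
axis y: (2.500 − 1/2) / (2) = 1.000
axis θ: (-151.000 − -1) / (2) = -75.000


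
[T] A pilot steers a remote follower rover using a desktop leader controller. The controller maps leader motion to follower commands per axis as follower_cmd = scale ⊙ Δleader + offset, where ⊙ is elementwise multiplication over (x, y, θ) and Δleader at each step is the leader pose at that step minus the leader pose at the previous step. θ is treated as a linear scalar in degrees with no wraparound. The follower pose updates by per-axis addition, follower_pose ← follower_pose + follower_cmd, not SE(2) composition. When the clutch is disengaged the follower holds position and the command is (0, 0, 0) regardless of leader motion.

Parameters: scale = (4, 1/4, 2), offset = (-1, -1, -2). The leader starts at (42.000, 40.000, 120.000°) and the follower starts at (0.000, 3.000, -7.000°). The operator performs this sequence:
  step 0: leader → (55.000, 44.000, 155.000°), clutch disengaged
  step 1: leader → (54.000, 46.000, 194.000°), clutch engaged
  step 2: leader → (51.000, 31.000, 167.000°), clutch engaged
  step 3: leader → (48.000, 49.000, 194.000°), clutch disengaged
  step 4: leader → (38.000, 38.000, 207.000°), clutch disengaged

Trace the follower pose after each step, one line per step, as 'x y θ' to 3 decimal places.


0.000 3.000 -7.000
-5.000 2.500 69.000
-18.000 -2.250 13.000
-18.000 -2.250 13.000
-18.000 -2.250 13.000

step 0: Δleader=(13.000, 4.000, 35.000°), disengaged; cmd=(0,0,0) → follower holds at (0.000, 3.000, -7.000°)
step 1: Δleader=(-1.000, 2.000, 39.000°), engaged; cmd=(-5.000, -0.500, 76.000°) → follower=(-5.000, 2.500, 69.000°)
step 2: Δleader=(-3.000, -15.000, -27.000°), engaged; cmd=(-13.000, -4.750, -56.000°) → follower=(-18.000, -2.250, 13.000°)
step 3: Δleader=(-3.000, 18.000, 27.000°), disengaged; cmd=(0,0,0) → follower holds at (-18.000, -2.250, 13.000°)
step 4: Δleader=(-10.000, -11.000, 13.000°), disengaged; cmd=(0,0,0) → follower holds at (-18.000, -2.250, 13.000°)


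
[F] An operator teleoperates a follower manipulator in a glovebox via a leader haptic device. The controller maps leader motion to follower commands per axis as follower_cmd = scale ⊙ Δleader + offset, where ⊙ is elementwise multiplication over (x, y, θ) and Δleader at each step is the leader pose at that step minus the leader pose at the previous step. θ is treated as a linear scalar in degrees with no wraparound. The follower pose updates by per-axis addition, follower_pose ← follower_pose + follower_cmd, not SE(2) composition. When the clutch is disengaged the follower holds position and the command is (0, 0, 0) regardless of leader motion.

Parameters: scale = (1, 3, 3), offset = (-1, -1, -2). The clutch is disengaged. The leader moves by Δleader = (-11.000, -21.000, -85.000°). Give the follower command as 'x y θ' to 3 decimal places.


0.000 0.000 0.000

clutch disengaged → follower holds; cmd = (0, 0, 0)


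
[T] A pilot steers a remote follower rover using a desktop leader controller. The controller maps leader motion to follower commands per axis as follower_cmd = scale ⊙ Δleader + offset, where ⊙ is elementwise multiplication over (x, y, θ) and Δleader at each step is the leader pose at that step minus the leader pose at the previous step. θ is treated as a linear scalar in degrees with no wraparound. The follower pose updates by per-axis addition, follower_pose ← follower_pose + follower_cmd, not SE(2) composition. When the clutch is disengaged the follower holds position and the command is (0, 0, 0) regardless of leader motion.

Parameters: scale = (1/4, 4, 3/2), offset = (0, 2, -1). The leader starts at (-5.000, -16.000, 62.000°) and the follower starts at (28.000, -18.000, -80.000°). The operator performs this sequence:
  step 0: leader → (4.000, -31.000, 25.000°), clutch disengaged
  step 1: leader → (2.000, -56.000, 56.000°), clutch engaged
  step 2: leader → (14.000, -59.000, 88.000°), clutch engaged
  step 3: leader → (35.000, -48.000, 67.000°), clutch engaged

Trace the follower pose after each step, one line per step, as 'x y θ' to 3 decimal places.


step 0: Δleader=(9.000, -15.000, -37.000°), disengaged; cmd=(0,0,0) → follower holds at (28.000, -18.000, -80.000°)
step 1: Δleader=(-2.000, -25.000, 31.000°), engaged; cmd=(-0.500, -98.000, 45.500°) → follower=(27.500, -116.000, -34.500°)
step 2: Δleader=(12.000, -3.000, 32.000°), engaged; cmd=(3.000, -10.000, 47.000°) → follower=(30.500, -126.000, 12.500°)
step 3: Δleader=(21.000, 11.000, -21.000°), engaged; cmd=(5.250, 46.000, -32.500°) → follower=(35.750, -80.000, -20.000°)

28.000 -18.000 -80.000
27.500 -116.000 -34.500
30.500 -126.000 12.500
35.750 -80.000 -20.000


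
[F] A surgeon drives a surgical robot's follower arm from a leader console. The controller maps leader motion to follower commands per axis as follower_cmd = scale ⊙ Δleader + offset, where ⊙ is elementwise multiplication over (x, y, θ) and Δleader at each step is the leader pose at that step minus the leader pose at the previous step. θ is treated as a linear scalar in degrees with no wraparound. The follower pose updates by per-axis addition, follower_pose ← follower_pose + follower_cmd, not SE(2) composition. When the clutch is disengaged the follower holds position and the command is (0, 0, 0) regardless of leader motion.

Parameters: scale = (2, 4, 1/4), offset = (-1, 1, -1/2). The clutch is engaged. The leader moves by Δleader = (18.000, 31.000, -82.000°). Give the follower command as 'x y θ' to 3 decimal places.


axis x: 2·18.000 + -1 = 35.000
axis y: 4·31.000 + 1 = 125.000
axis θ: 1/4·-82.000 + -1/2 = -21.000

35.000 125.000 -21.000


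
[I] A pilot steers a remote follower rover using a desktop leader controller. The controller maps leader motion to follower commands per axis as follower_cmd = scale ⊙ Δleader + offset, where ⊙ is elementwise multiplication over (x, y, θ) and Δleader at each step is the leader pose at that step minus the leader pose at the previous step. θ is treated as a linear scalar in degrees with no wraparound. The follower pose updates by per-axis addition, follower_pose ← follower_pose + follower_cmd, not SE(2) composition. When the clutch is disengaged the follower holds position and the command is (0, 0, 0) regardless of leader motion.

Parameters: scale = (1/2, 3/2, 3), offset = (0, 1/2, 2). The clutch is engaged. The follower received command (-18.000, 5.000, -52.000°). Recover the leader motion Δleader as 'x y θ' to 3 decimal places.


-36.000 3.000 -18.000

axis x: (-18.000 − 0) / (1/2) = -36.000
axis y: (5.000 − 1/2) / (3/2) = 3.000
axis θ: (-52.000 − 2) / (3) = -18.000


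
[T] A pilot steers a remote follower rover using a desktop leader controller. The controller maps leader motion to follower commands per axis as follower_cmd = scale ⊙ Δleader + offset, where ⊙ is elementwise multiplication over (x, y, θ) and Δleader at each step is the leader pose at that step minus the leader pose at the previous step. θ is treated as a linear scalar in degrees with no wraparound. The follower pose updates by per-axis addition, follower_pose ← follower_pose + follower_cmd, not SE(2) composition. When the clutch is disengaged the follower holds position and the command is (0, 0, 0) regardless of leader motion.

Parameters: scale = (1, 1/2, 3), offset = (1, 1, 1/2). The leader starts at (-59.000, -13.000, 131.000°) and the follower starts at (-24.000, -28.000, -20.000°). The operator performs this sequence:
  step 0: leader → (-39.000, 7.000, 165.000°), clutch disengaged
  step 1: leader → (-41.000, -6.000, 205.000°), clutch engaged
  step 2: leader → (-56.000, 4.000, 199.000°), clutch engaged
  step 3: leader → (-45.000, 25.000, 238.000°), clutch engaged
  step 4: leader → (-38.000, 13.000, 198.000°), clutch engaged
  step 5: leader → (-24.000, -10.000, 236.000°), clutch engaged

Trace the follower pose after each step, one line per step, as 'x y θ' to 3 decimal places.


-24.000 -28.000 -20.000
-25.000 -33.500 100.500
-39.000 -27.500 83.000
-27.000 -16.000 200.500
-19.000 -21.000 81.000
-4.000 -31.500 195.500

step 0: Δleader=(20.000, 20.000, 34.000°), disengaged; cmd=(0,0,0) → follower holds at (-24.000, -28.000, -20.000°)
step 1: Δleader=(-2.000, -13.000, 40.000°), engaged; cmd=(-1.000, -5.500, 120.500°) → follower=(-25.000, -33.500, 100.500°)
step 2: Δleader=(-15.000, 10.000, -6.000°), engaged; cmd=(-14.000, 6.000, -17.500°) → follower=(-39.000, -27.500, 83.000°)
step 3: Δleader=(11.000, 21.000, 39.000°), engaged; cmd=(12.000, 11.500, 117.500°) → follower=(-27.000, -16.000, 200.500°)
step 4: Δleader=(7.000, -12.000, -40.000°), engaged; cmd=(8.000, -5.000, -119.500°) → follower=(-19.000, -21.000, 81.000°)
step 5: Δleader=(14.000, -23.000, 38.000°), engaged; cmd=(15.000, -10.500, 114.500°) → follower=(-4.000, -31.500, 195.500°)


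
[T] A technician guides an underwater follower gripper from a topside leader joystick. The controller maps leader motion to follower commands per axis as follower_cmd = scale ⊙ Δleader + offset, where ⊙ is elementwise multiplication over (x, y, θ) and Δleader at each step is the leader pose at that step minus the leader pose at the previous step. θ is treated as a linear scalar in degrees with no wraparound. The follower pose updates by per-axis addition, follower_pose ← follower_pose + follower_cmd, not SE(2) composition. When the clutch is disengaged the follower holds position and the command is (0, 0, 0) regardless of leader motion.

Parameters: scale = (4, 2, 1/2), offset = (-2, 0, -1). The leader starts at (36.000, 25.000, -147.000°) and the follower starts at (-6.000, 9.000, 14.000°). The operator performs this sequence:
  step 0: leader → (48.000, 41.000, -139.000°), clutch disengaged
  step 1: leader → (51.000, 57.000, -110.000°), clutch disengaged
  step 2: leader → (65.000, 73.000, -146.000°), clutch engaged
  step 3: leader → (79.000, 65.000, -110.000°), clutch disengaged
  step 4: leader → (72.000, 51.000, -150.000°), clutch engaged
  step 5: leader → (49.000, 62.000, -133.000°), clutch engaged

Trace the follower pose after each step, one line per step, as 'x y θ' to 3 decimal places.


step 0: Δleader=(12.000, 16.000, 8.000°), disengaged; cmd=(0,0,0) → follower holds at (-6.000, 9.000, 14.000°)
step 1: Δleader=(3.000, 16.000, 29.000°), disengaged; cmd=(0,0,0) → follower holds at (-6.000, 9.000, 14.000°)
step 2: Δleader=(14.000, 16.000, -36.000°), engaged; cmd=(54.000, 32.000, -19.000°) → follower=(48.000, 41.000, -5.000°)
step 3: Δleader=(14.000, -8.000, 36.000°), disengaged; cmd=(0,0,0) → follower holds at (48.000, 41.000, -5.000°)
step 4: Δleader=(-7.000, -14.000, -40.000°), engaged; cmd=(-30.000, -28.000, -21.000°) → follower=(18.000, 13.000, -26.000°)
step 5: Δleader=(-23.000, 11.000, 17.000°), engaged; cmd=(-94.000, 22.000, 7.500°) → follower=(-76.000, 35.000, -18.500°)

-6.000 9.000 14.000
-6.000 9.000 14.000
48.000 41.000 -5.000
48.000 41.000 -5.000
18.000 13.000 -26.000
-76.000 35.000 -18.500


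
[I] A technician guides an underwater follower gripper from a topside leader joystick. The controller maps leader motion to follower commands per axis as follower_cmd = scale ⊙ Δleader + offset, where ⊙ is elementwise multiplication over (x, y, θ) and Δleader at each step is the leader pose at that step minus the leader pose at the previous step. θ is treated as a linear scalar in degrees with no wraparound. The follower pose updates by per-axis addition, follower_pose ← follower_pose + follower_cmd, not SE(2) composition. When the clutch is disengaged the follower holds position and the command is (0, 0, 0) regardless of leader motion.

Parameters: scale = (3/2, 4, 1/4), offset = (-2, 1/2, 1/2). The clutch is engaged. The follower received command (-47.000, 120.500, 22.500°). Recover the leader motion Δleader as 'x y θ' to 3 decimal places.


axis x: (-47.000 − -2) / (3/2) = -30.000
axis y: (120.500 − 1/2) / (4) = 30.000
axis θ: (22.500 − 1/2) / (1/4) = 88.000

-30.000 30.000 88.000


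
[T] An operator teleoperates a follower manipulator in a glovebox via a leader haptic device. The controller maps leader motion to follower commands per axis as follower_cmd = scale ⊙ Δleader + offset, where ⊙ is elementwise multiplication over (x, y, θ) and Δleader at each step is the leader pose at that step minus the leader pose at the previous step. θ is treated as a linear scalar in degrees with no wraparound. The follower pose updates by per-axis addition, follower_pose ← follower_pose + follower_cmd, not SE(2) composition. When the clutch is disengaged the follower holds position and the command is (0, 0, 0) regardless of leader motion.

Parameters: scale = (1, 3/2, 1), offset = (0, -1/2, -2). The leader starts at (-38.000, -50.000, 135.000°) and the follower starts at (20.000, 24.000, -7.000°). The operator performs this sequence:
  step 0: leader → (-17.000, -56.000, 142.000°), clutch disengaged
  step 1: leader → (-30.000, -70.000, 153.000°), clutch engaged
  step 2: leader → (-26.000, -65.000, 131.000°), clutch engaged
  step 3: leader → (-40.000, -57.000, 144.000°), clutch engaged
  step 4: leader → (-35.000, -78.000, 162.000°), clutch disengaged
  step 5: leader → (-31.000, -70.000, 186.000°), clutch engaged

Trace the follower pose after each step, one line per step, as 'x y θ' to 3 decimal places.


step 0: Δleader=(21.000, -6.000, 7.000°), disengaged; cmd=(0,0,0) → follower holds at (20.000, 24.000, -7.000°)
step 1: Δleader=(-13.000, -14.000, 11.000°), engaged; cmd=(-13.000, -21.500, 9.000°) → follower=(7.000, 2.500, 2.000°)
step 2: Δleader=(4.000, 5.000, -22.000°), engaged; cmd=(4.000, 7.000, -24.000°) → follower=(11.000, 9.500, -22.000°)
step 3: Δleader=(-14.000, 8.000, 13.000°), engaged; cmd=(-14.000, 11.500, 11.000°) → follower=(-3.000, 21.000, -11.000°)
step 4: Δleader=(5.000, -21.000, 18.000°), disengaged; cmd=(0,0,0) → follower holds at (-3.000, 21.000, -11.000°)
step 5: Δleader=(4.000, 8.000, 24.000°), engaged; cmd=(4.000, 11.500, 22.000°) → follower=(1.000, 32.500, 11.000°)

20.000 24.000 -7.000
7.000 2.500 2.000
11.000 9.500 -22.000
-3.000 21.000 -11.000
-3.000 21.000 -11.000
1.000 32.500 11.000


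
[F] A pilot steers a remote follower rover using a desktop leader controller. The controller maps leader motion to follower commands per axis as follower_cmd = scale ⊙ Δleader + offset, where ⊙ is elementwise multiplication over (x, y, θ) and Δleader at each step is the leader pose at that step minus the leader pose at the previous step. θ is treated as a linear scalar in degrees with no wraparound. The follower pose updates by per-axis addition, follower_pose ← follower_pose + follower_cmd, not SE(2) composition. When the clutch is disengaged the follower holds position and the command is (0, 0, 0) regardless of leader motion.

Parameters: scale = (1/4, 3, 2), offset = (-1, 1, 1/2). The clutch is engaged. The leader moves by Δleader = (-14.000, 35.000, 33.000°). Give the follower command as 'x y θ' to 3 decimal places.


-4.500 106.000 66.500

axis x: 1/4·-14.000 + -1 = -4.500
axis y: 3·35.000 + 1 = 106.000
axis θ: 2·33.000 + 1/2 = 66.500


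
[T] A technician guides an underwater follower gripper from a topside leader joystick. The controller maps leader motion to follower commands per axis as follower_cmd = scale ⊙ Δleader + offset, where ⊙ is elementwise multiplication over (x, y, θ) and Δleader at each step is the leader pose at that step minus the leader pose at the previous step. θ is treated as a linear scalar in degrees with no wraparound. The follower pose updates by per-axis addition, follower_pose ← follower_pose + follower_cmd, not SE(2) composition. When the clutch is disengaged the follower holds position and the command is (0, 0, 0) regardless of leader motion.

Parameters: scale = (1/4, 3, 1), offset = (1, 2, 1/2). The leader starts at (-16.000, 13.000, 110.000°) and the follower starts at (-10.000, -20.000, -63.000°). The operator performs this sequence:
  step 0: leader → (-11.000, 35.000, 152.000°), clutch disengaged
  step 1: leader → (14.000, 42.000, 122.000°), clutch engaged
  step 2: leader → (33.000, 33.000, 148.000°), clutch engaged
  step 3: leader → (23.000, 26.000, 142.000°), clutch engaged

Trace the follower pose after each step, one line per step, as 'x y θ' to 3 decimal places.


-10.000 -20.000 -63.000
-2.750 3.000 -92.500
3.000 -22.000 -66.000
1.500 -41.000 -71.500

step 0: Δleader=(5.000, 22.000, 42.000°), disengaged; cmd=(0,0,0) → follower holds at (-10.000, -20.000, -63.000°)
step 1: Δleader=(25.000, 7.000, -30.000°), engaged; cmd=(7.250, 23.000, -29.500°) → follower=(-2.750, 3.000, -92.500°)
step 2: Δleader=(19.000, -9.000, 26.000°), engaged; cmd=(5.750, -25.000, 26.500°) → follower=(3.000, -22.000, -66.000°)
step 3: Δleader=(-10.000, -7.000, -6.000°), engaged; cmd=(-1.500, -19.000, -5.500°) → follower=(1.500, -41.000, -71.500°)


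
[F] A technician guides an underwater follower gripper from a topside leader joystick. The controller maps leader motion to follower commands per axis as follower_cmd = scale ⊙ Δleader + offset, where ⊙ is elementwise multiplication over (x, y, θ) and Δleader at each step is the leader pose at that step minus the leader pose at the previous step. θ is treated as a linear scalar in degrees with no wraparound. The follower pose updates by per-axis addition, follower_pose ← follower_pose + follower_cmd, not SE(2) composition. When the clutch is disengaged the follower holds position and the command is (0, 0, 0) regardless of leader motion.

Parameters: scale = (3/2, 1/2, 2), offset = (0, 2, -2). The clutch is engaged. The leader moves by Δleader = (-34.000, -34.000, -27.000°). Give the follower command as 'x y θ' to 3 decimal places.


-51.000 -15.000 -56.000

axis x: 3/2·-34.000 + 0 = -51.000
axis y: 1/2·-34.000 + 2 = -15.000
axis θ: 2·-27.000 + -2 = -56.000


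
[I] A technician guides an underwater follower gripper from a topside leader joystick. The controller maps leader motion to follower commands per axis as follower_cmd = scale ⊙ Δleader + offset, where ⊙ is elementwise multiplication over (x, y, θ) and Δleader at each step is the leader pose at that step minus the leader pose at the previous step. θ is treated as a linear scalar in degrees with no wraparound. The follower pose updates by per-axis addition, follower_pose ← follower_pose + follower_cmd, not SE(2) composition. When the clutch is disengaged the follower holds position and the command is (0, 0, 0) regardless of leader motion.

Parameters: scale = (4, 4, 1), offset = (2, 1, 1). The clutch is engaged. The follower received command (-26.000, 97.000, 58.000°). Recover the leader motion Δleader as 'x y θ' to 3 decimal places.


-7.000 24.000 57.000

axis x: (-26.000 − 2) / (4) = -7.000
axis y: (97.000 − 1) / (4) = 24.000
axis θ: (58.000 − 1) / (1) = 57.000
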